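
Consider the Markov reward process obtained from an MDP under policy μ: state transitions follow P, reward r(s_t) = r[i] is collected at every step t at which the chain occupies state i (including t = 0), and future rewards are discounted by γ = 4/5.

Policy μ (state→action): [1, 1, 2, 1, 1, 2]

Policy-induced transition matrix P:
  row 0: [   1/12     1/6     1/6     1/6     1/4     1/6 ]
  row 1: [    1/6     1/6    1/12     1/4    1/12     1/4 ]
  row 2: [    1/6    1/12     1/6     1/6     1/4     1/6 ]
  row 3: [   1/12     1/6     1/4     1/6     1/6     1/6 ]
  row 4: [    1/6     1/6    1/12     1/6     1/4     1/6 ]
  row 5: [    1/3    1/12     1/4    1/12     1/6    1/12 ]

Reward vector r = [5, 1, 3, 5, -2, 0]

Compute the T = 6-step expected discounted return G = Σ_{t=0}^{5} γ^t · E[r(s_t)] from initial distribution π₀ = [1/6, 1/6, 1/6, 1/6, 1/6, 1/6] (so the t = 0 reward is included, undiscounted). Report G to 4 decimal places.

t=0: π = [0.1667, 0.1667, 0.1667, 0.1667, 0.1667, 0.1667], E[r] = 2.0000, γ^t·E[r] = 2.000000, running G = 2.000000
t=1: π = [0.1667, 0.1389, 0.1667, 0.1667, 0.1944, 0.1667], E[r] = 1.9167, γ^t·E[r] = 1.533333, running G = 3.533333
t=2: π = [0.1667, 0.1389, 0.1667, 0.1644, 0.1991, 0.1644], E[r] = 1.8958, γ^t·E[r] = 1.213333, running G = 4.746667
t=3: π = [0.1665, 0.1391, 0.1659, 0.1645, 0.1995, 0.1645], E[r] = 1.8929, γ^t·E[r] = 0.969185, running G = 5.715852
t=4: π = [0.1665, 0.1391, 0.1659, 0.1645, 0.1994, 0.1645], E[r] = 1.8932, γ^t·E[r] = 0.775467, running G = 6.491319
t=5: π = [0.1665, 0.1391, 0.1659, 0.1645, 0.1994, 0.1645], E[r] = 1.8933, γ^t·E[r] = 0.620383, running G = 7.111701

G = 7.1117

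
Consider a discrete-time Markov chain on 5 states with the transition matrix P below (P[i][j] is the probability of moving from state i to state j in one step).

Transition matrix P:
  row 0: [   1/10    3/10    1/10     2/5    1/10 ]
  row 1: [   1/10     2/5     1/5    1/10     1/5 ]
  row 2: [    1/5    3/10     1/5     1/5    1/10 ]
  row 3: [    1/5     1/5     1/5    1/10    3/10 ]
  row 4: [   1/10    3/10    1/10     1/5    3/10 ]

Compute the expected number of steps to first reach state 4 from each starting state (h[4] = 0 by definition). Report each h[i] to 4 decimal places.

h = [5.7793, 5.4409, 5.9678, 4.9307, 0.0000]

First-step conditioning: h[4] = 0; for i ≠ 4, h[i] = 1 + Σ_k P[i][k]·h[k].
  h[0] = 1 + 1/10·h[0] + 3/10·h[1] + 1/10·h[2] + 2/5·h[3]
  h[1] = 1 + 1/10·h[0] + 2/5·h[1] + 1/5·h[2] + 1/10·h[3]
  h[2] = 1 + 1/5·h[0] + 3/10·h[1] + 1/5·h[2] + 1/5·h[3]
  h[3] = 1 + 1/5·h[0] + 1/5·h[1] + 1/5·h[2] + 1/10·h[3]
Solving the 4×4 linear system over states ≠ 4 gives exactly h = [10420/1803, 3270/601, 10760/1803, 8890/1803, 0] (h[4] = 0 is the target).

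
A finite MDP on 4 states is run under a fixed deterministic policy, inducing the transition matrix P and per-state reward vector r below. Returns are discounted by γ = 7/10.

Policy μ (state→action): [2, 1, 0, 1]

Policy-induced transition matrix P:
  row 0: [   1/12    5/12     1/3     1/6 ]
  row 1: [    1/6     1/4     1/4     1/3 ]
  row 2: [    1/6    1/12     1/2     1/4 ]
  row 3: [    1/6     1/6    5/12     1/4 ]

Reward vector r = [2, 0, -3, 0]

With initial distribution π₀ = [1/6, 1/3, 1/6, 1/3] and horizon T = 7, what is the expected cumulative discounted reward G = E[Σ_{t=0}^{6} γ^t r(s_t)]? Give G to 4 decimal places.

G = -1.9340

t=0: π = [0.1667, 0.3333, 0.1667, 0.3333], E[r] = -0.1667, γ^t·E[r] = -0.166667, running G = -0.166667
t=1: π = [0.1528, 0.2222, 0.3611, 0.2639], E[r] = -0.7778, γ^t·E[r] = -0.544444, running G = -0.711111
t=2: π = [0.1539, 0.1933, 0.3970, 0.2558], E[r] = -0.8831, γ^t·E[r] = -0.432720, running G = -1.143831
t=3: π = [0.1538, 0.1882, 0.4047, 0.2533], E[r] = -0.9064, γ^t·E[r] = -0.310910, running G = -1.454741
t=4: π = [0.1538, 0.1871, 0.4062, 0.2529], E[r] = -0.9109, γ^t·E[r] = -0.218716, running G = -1.673457
t=5: π = [0.1538, 0.1869, 0.4065, 0.2528], E[r] = -0.9119, γ^t·E[r] = -0.153256, running G = -1.826713
t=6: π = [0.1538, 0.1868, 0.4066, 0.2528], E[r] = -0.9120, γ^t·E[r] = -0.107301, running G = -1.934013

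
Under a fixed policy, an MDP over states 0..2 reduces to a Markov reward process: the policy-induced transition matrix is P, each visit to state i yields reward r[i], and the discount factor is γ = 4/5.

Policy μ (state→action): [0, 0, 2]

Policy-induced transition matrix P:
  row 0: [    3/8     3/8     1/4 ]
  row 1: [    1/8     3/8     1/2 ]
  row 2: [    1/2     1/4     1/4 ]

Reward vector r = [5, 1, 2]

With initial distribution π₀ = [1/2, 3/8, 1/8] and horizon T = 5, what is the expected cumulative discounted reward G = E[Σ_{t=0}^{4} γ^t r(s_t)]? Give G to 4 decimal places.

G = 9.3075

t=0: π = [0.5000, 0.3750, 0.1250], E[r] = 3.1250, γ^t·E[r] = 3.125000, running G = 3.125000
t=1: π = [0.2969, 0.3594, 0.3438], E[r] = 2.5313, γ^t·E[r] = 2.025000, running G = 5.150000
t=2: π = [0.3281, 0.3320, 0.3398], E[r] = 2.6523, γ^t·E[r] = 1.697500, running G = 6.847500
t=3: π = [0.3345, 0.3325, 0.3330], E[r] = 2.6709, γ^t·E[r] = 1.367500, running G = 8.215000
t=4: π = [0.3335, 0.3334, 0.3331], E[r] = 2.6671, γ^t·E[r] = 1.092450, running G = 9.307450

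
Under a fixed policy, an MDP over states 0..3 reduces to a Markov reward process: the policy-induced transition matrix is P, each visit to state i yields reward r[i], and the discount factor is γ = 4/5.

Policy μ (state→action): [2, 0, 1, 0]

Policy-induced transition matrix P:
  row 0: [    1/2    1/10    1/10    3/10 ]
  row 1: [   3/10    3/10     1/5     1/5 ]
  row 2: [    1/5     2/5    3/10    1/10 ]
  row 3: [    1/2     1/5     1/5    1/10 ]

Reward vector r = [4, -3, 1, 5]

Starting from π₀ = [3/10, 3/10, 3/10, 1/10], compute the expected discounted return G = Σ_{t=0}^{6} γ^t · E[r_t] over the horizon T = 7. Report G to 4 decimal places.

t=0: π = [0.3000, 0.3000, 0.3000, 0.1000], E[r] = 1.1000, γ^t·E[r] = 1.100000, running G = 1.100000
t=1: π = [0.3500, 0.2600, 0.2000, 0.1900], E[r] = 1.7700, γ^t·E[r] = 1.416000, running G = 2.516000
t=2: π = [0.3880, 0.2310, 0.1850, 0.1960], E[r] = 2.0240, γ^t·E[r] = 1.295360, running G = 3.811360
t=3: π = [0.3983, 0.2213, 0.1797, 0.2007], E[r] = 2.1125, γ^t·E[r] = 1.081600, running G = 4.892960
t=4: π = [0.4018, 0.2182, 0.1781, 0.2018], E[r] = 2.1397, γ^t·E[r] = 0.876417, running G = 5.769377
t=5: π = [0.4029, 0.2173, 0.1776, 0.2022], E[r] = 2.1484, γ^t·E[r] = 0.703992, running G = 6.473369
t=6: π = [0.4033, 0.2170, 0.1775, 0.2023], E[r] = 2.1512, γ^t·E[r] = 0.563913, running G = 7.037282

G = 7.0373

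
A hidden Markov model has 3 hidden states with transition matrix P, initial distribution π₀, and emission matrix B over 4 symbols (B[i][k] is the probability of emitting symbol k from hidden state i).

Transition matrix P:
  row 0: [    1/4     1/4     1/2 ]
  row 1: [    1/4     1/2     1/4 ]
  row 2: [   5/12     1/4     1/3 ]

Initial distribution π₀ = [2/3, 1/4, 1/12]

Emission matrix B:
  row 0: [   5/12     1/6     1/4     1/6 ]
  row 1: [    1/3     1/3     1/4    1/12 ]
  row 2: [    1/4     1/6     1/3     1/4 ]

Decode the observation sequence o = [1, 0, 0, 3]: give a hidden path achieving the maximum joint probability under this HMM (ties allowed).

path = [0, 2, 0, 2]

t=0: δ = [1.111e-01, 8.333e-02, 1.389e-02]  (obs o_0=1)
t=1: δ = [1.157e-02, 1.389e-02, 1.389e-02]  ψ = [0, 1, 0]  (obs o_1=0)
t=2: δ = [2.411e-03, 2.315e-03, 1.447e-03]  ψ = [2, 1, 0]  (obs o_2=0)
t=3: δ = [1.005e-04, 9.645e-05, 3.014e-04]  ψ = [0, 1, 0]  (obs o_3=3)
backtrack: best end state = 2; path = [0, 2, 0, 2]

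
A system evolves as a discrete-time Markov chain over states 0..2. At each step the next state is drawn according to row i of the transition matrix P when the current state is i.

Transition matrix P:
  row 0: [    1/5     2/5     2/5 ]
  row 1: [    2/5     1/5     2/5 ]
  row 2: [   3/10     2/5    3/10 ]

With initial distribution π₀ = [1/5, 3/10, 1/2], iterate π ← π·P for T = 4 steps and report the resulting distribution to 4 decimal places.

t=0: π = [0.2000, 0.3000, 0.5000]
t=1: π = [0.3100, 0.3400, 0.3500]
t=2: π = [0.3030, 0.3320, 0.3650]
t=3: π = [0.3029, 0.3336, 0.3635]
t=4: π = [0.3031, 0.3333, 0.3637]

π = [0.3031, 0.3333, 0.3637]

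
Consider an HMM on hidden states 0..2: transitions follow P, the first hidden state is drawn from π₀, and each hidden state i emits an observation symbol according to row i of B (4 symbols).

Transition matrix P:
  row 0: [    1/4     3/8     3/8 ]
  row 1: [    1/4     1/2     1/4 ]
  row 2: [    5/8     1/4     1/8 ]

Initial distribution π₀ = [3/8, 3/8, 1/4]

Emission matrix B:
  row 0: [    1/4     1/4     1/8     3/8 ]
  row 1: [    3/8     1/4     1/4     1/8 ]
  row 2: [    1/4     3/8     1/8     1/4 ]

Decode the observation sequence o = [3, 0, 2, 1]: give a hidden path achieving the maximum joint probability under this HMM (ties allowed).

path = [0, 1, 1, 1]

t=0: δ = [1.406e-01, 4.688e-02, 6.250e-02]  (obs o_0=3)
t=1: δ = [9.766e-03, 1.978e-02, 1.318e-02]  ψ = [2, 0, 0]  (obs o_1=0)
t=2: δ = [1.030e-03, 2.472e-03, 6.180e-04]  ψ = [2, 1, 1]  (obs o_2=2)
t=3: δ = [1.545e-04, 3.090e-04, 2.317e-04]  ψ = [1, 1, 1]  (obs o_3=1)
backtrack: best end state = 1; path = [0, 1, 1, 1]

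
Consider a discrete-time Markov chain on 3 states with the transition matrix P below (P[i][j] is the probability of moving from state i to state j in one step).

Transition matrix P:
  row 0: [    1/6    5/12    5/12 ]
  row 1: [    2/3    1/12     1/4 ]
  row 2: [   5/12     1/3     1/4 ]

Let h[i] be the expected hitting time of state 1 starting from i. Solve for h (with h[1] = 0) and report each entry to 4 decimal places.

First-step conditioning: h[1] = 0; for i ≠ 1, h[i] = 1 + Σ_k P[i][k]·h[k].
  h[0] = 1 + 1/6·h[0] + 5/12·h[2]
  h[2] = 1 + 5/12·h[0] + 1/4·h[2]
Solving the 2×2 linear system over states ≠ 1 gives exactly h = [168/65, 0, 36/13] (h[1] = 0 is the target).

h = [2.5846, 0.0000, 2.7692]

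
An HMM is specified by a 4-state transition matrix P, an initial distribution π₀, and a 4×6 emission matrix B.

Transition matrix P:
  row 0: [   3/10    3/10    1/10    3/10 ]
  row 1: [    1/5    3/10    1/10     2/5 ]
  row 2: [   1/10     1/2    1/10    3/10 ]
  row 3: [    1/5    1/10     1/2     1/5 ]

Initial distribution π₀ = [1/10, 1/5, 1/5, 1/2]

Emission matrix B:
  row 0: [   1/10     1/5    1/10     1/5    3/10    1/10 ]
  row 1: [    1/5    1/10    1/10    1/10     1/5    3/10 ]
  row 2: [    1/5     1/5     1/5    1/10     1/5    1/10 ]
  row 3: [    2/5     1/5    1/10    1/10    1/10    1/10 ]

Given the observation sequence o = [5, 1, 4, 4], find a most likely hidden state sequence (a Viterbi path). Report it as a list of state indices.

t=0: δ = [1.000e-02, 6.000e-02, 2.000e-02, 5.000e-02]  (obs o_0=5)
t=1: δ = [2.400e-03, 1.800e-03, 5.000e-03, 4.800e-03]  ψ = [1, 1, 3, 1]  (obs o_1=1)
t=2: δ = [2.880e-04, 5.000e-04, 4.800e-04, 1.500e-04]  ψ = [3, 2, 3, 2]  (obs o_2=4)
t=3: δ = [3.000e-05, 4.800e-05, 1.500e-05, 2.000e-05]  ψ = [1, 2, 3, 1]  (obs o_3=4)
backtrack: best end state = 1; path = [1, 3, 2, 1]

path = [1, 3, 2, 1]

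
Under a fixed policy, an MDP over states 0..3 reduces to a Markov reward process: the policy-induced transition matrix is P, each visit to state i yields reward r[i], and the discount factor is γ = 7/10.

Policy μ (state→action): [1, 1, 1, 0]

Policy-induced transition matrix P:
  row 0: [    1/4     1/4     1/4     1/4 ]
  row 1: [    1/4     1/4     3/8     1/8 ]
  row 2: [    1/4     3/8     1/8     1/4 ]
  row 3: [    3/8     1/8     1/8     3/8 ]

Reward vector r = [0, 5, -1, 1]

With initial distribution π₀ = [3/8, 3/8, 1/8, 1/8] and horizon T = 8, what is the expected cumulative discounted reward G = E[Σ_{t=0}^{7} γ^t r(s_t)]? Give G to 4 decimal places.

G = 4.5557

t=0: π = [0.3750, 0.3750, 0.1250, 0.1250], E[r] = 1.8750, γ^t·E[r] = 1.875000, running G = 1.875000
t=1: π = [0.2656, 0.2500, 0.2656, 0.2188], E[r] = 1.2031, γ^t·E[r] = 0.842188, running G = 2.717188
t=2: π = [0.2773, 0.2559, 0.2207, 0.2461], E[r] = 1.3047, γ^t·E[r] = 0.639297, running G = 3.356484
t=3: π = [0.2808, 0.2468, 0.2236, 0.2488], E[r] = 1.2593, γ^t·E[r] = 0.431932, running G = 3.788417
t=4: π = [0.2811, 0.2469, 0.2218, 0.2502], E[r] = 1.2627, γ^t·E[r] = 0.303180, running G = 4.091597
t=5: π = [0.2813, 0.2464, 0.2219, 0.2504], E[r] = 1.2608, γ^t·E[r] = 0.211902, running G = 4.303499
t=6: π = [0.2813, 0.2464, 0.2218, 0.2505], E[r] = 1.2609, γ^t·E[r] = 0.148340, running G = 4.451839
t=7: π = [0.2813, 0.2464, 0.2218, 0.2505], E[r] = 1.2608, γ^t·E[r] = 0.103831, running G = 4.555670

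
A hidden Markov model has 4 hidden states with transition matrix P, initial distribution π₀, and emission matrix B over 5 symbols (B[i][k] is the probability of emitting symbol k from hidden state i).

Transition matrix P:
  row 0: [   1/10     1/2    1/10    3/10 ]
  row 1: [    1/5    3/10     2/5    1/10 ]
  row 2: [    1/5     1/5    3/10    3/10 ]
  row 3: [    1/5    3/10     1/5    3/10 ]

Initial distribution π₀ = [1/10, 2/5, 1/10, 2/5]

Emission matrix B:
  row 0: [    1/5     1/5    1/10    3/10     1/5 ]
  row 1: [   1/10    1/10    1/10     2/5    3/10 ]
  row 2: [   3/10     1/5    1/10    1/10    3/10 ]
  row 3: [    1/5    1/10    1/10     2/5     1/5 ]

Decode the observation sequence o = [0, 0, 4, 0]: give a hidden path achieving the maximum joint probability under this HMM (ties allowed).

path = [3, 0, 1, 2]

t=0: δ = [2.000e-02, 4.000e-02, 3.000e-02, 8.000e-02]  (obs o_0=0)
t=1: δ = [3.200e-03, 2.400e-03, 4.800e-03, 4.800e-03]  ψ = [3, 3, 1, 3]  (obs o_1=0)
t=2: δ = [1.920e-04, 4.800e-04, 4.320e-04, 2.880e-04]  ψ = [2, 0, 2, 2]  (obs o_2=4)
t=3: δ = [1.920e-05, 1.440e-05, 5.760e-05, 2.592e-05]  ψ = [1, 1, 1, 2]  (obs o_3=0)
backtrack: best end state = 2; path = [3, 0, 1, 2]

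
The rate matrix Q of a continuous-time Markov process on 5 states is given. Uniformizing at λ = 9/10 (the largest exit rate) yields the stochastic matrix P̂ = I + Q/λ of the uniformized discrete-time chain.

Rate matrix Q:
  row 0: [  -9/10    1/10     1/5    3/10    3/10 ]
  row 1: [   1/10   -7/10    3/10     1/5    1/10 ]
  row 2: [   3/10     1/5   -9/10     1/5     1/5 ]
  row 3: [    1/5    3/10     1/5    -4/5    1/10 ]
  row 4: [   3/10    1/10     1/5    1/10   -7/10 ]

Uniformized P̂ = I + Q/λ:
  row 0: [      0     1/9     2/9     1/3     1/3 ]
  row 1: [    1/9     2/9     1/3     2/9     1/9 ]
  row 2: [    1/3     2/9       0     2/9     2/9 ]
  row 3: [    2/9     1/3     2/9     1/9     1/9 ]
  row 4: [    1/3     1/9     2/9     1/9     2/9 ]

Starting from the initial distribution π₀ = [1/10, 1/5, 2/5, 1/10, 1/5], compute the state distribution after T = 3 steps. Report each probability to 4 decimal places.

π = [0.2055, 0.2016, 0.1973, 0.1973, 0.1984]

t=0: π = [0.1000, 0.2000, 0.4000, 0.1000, 0.2000]
t=1: π = [0.2444, 0.2000, 0.1556, 0.2000, 0.2000]
t=2: π = [0.1852, 0.1951, 0.2099, 0.2049, 0.2049]
t=3: π = [0.2055, 0.2016, 0.1973, 0.1973, 0.1984]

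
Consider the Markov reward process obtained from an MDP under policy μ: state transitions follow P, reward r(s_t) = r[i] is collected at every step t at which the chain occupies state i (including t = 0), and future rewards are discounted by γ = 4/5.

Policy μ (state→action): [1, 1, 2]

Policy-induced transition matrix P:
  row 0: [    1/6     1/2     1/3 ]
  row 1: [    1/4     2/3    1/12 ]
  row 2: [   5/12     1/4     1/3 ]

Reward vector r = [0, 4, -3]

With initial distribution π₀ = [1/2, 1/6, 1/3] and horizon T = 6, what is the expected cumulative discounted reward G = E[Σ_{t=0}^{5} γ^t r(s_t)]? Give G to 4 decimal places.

G = 3.1482

t=0: π = [0.5000, 0.1667, 0.3333], E[r] = -0.3333, γ^t·E[r] = -0.333333, running G = -0.333333
t=1: π = [0.2639, 0.4444, 0.2917], E[r] = 0.9028, γ^t·E[r] = 0.722222, running G = 0.388889
t=2: π = [0.2766, 0.5012, 0.2222], E[r] = 1.3380, γ^t·E[r] = 0.856296, running G = 1.245185
t=3: π = [0.2640, 0.5280, 0.2080], E[r] = 1.4878, γ^t·E[r] = 0.761728, running G = 2.006914
t=4: π = [0.2627, 0.5360, 0.2013], E[r] = 1.5399, γ^t·E[r] = 0.630749, running G = 2.637663
t=5: π = [0.2617, 0.5390, 0.1993], E[r] = 1.5580, γ^t·E[r] = 0.510516, running G = 3.148178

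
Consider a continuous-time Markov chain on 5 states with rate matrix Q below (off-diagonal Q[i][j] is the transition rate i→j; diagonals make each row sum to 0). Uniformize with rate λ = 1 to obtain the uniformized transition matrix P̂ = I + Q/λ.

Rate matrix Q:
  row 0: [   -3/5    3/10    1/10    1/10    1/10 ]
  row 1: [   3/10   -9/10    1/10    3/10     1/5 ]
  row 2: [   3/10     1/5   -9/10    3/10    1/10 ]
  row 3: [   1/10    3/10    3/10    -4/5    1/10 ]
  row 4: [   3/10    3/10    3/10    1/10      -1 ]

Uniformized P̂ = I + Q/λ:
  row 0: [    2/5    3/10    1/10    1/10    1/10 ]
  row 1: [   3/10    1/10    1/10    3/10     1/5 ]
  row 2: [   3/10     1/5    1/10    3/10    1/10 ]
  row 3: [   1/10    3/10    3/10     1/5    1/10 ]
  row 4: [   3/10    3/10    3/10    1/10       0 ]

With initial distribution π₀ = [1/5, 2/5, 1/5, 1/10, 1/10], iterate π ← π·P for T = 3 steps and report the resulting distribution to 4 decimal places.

t=0: π = [0.2000, 0.4000, 0.2000, 0.1000, 0.1000]
t=1: π = [0.3000, 0.2000, 0.1400, 0.2300, 0.1300]
t=2: π = [0.2840, 0.2460, 0.1720, 0.1910, 0.1070]
t=3: π = [0.2902, 0.2336, 0.1596, 0.2027, 0.1139]

π = [0.2902, 0.2336, 0.1596, 0.2027, 0.1139]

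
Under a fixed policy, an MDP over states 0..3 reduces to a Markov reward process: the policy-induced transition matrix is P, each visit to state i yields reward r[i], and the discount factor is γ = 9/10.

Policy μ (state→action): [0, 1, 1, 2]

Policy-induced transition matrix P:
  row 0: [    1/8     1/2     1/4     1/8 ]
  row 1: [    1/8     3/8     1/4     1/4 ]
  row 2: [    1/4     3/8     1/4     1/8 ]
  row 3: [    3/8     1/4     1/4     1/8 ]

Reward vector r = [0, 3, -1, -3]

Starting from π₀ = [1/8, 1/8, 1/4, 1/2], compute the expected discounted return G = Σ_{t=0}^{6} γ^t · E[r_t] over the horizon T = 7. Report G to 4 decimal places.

t=0: π = [0.1250, 0.1250, 0.2500, 0.5000], E[r] = -1.3750, γ^t·E[r] = -1.375000, running G = -1.375000
t=1: π = [0.2813, 0.3281, 0.2500, 0.1406], E[r] = 0.3125, γ^t·E[r] = 0.281250, running G = -1.093750
t=2: π = [0.1914, 0.3926, 0.2500, 0.1660], E[r] = 0.4297, γ^t·E[r] = 0.348047, running G = -0.745703
t=3: π = [0.1978, 0.3782, 0.2500, 0.1741], E[r] = 0.3623, γ^t·E[r] = 0.264120, running G = -0.481583
t=4: π = [0.1998, 0.3780, 0.2500, 0.1723], E[r] = 0.3671, γ^t·E[r] = 0.240832, running G = -0.240751
t=5: π = [0.1993, 0.3784, 0.2500, 0.1722], E[r] = 0.3686, γ^t·E[r] = 0.217640, running G = -0.023111
t=6: π = [0.1993, 0.3784, 0.2500, 0.1723], E[r] = 0.3682, γ^t·E[r] = 0.195697, running G = 0.172586

G = 0.1726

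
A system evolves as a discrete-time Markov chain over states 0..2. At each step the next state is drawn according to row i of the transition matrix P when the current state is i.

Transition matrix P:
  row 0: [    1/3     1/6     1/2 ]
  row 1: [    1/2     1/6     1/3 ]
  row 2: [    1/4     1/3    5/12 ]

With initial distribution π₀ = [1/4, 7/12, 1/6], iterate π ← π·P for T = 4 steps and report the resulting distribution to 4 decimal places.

π = [0.3378, 0.2375, 0.4247]

t=0: π = [0.2500, 0.5833, 0.1667]
t=1: π = [0.4167, 0.1944, 0.3889]
t=2: π = [0.3333, 0.2315, 0.4352]
t=3: π = [0.3356, 0.2392, 0.4252]
t=4: π = [0.3378, 0.2375, 0.4247]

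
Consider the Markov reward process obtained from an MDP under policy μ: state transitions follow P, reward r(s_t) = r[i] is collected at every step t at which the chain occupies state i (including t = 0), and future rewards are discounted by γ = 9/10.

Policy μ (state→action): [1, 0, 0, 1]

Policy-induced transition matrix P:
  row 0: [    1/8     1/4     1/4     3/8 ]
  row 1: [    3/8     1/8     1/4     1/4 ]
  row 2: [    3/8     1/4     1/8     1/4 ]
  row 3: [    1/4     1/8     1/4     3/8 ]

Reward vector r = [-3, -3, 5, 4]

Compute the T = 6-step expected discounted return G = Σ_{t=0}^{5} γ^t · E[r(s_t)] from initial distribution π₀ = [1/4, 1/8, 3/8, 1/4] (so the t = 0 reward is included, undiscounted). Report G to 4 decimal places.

G = 5.4077

t=0: π = [0.2500, 0.1250, 0.3750, 0.2500], E[r] = 1.7500, γ^t·E[r] = 1.750000, running G = 1.750000
t=1: π = [0.2813, 0.2031, 0.2031, 0.3125], E[r] = 0.8125, γ^t·E[r] = 0.731250, running G = 2.481250
t=2: π = [0.2656, 0.1855, 0.2246, 0.3242], E[r] = 1.0664, γ^t·E[r] = 0.863789, running G = 3.345039
t=3: π = [0.2681, 0.1863, 0.2219, 0.3237], E[r] = 1.0415, γ^t·E[r] = 0.759256, running G = 4.104295
t=4: π = [0.2675, 0.1862, 0.2223, 0.3240], E[r] = 1.0459, γ^t·E[r] = 0.686214, running G = 4.790509
t=5: π = [0.2676, 0.1862, 0.2222, 0.3239], E[r] = 1.0453, γ^t·E[r] = 0.617237, running G = 5.407746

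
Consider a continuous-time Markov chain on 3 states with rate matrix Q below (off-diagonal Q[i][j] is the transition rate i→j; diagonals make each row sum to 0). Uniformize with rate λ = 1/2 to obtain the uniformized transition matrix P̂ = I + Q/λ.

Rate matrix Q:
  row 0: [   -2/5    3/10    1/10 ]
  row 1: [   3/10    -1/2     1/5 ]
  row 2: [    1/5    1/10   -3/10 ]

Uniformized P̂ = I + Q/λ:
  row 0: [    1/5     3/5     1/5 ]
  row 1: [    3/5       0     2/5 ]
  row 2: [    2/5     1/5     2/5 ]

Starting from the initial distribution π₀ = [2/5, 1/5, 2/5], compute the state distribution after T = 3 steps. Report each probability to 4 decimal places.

π = [0.3776, 0.3008, 0.3216]

t=0: π = [0.4000, 0.2000, 0.4000]
t=1: π = [0.3600, 0.3200, 0.3200]
t=2: π = [0.3920, 0.2800, 0.3280]
t=3: π = [0.3776, 0.3008, 0.3216]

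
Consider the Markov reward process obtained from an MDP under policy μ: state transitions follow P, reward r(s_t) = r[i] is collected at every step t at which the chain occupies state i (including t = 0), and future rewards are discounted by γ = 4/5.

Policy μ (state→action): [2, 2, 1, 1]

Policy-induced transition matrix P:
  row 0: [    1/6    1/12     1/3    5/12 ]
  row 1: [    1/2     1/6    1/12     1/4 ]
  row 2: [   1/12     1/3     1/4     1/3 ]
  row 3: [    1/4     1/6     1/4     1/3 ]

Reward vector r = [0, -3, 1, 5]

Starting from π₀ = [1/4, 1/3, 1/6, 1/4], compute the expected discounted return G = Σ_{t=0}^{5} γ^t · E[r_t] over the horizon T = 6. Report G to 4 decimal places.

t=0: π = [0.2500, 0.3333, 0.1667, 0.2500], E[r] = 0.4167, γ^t·E[r] = 0.416667, running G = 0.416667
t=1: π = [0.2847, 0.1736, 0.2153, 0.3264], E[r] = 1.3264, γ^t·E[r] = 1.061111, running G = 1.477778
t=2: π = [0.2338, 0.1788, 0.2448, 0.3426], E[r] = 1.4213, γ^t·E[r] = 0.909630, running G = 2.387407
t=3: π = [0.2344, 0.1880, 0.2397, 0.3379], E[r] = 1.3653, γ^t·E[r] = 0.699037, running G = 3.086444
t=4: π = [0.2375, 0.1871, 0.2382, 0.3372], E[r] = 1.3630, γ^t·E[r] = 0.558280, running G = 3.644724
t=5: π = [0.2373, 0.1866, 0.2386, 0.3375], E[r] = 1.3666, γ^t·E[r] = 0.447798, running G = 4.092522

G = 4.0925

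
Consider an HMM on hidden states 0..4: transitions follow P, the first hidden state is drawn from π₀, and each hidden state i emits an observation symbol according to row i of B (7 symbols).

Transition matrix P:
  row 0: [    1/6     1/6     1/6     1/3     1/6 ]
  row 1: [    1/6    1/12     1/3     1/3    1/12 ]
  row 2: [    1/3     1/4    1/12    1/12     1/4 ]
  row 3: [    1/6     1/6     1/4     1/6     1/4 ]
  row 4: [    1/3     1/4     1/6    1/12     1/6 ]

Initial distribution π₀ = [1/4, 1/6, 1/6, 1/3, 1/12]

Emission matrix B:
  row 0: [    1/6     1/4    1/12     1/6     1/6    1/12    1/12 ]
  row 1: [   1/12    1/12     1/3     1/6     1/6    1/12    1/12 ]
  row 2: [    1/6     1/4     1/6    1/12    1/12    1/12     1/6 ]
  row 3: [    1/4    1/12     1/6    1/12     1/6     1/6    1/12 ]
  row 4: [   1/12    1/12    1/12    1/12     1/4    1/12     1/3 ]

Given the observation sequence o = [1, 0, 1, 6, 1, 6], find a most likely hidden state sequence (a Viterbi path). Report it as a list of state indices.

t=0: δ = [6.250e-02, 1.389e-02, 4.167e-02, 2.778e-02, 6.944e-03]  (obs o_0=1)
t=1: δ = [2.315e-03, 8.681e-04, 1.736e-03, 5.208e-03, 8.681e-04]  ψ = [2, 0, 0, 0, 0]  (obs o_1=0)
t=2: δ = [2.170e-04, 7.234e-05, 3.255e-04, 7.234e-05, 1.085e-04]  ψ = [3, 3, 3, 3, 3]  (obs o_2=1)
t=3: δ = [9.042e-06, 6.782e-06, 6.028e-06, 6.028e-06, 2.713e-05]  ψ = [2, 2, 0, 0, 2]  (obs o_3=6)
t=4: δ = [2.261e-06, 5.651e-07, 1.130e-06, 2.512e-07, 3.768e-07]  ψ = [4, 4, 4, 0, 4]  (obs o_4=1)
t=5: δ = [3.140e-08, 3.140e-08, 6.279e-08, 6.279e-08, 1.256e-07]  ψ = [0, 0, 0, 0, 0]  (obs o_5=6)
backtrack: best end state = 4; path = [0, 3, 2, 4, 0, 4]

path = [0, 3, 2, 4, 0, 4]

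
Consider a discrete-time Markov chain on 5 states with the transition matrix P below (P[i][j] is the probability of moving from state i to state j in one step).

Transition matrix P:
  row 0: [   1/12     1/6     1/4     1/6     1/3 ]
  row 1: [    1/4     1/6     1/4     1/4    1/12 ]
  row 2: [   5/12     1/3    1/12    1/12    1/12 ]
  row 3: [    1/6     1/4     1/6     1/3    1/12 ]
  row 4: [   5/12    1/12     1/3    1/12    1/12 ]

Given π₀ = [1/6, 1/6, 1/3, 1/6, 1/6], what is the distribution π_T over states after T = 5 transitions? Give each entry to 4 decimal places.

π = [0.2525, 0.2050, 0.2117, 0.1847, 0.1461]

t=0: π = [0.1667, 0.1667, 0.3333, 0.1667, 0.1667]
t=1: π = [0.2917, 0.2222, 0.1944, 0.1667, 0.1250]
t=2: π = [0.2407, 0.2025, 0.2141, 0.1863, 0.1563]
t=3: π = [0.2561, 0.2049, 0.2118, 0.1837, 0.1435]
t=4: π = [0.2512, 0.2053, 0.2113, 0.1848, 0.1474]
t=5: π = [0.2525, 0.2050, 0.2117, 0.1847, 0.1461]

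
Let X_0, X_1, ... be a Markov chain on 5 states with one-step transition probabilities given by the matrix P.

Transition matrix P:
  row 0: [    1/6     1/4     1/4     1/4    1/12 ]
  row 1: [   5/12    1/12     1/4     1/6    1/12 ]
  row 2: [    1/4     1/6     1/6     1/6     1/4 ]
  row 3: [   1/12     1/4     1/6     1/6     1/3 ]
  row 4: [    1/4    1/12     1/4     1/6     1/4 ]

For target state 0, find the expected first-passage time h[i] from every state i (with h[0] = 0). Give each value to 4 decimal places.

First-step conditioning: h[0] = 0; for i ≠ 0, h[i] = 1 + Σ_k P[i][k]·h[k].
  h[1] = 1 + 1/12·h[1] + 1/4·h[2] + 1/6·h[3] + 1/12·h[4]
  h[2] = 1 + 1/6·h[1] + 1/6·h[2] + 1/6·h[3] + 1/4·h[4]
  h[3] = 1 + 1/4·h[1] + 1/6·h[2] + 1/6·h[3] + 1/3·h[4]
  h[4] = 1 + 1/12·h[1] + 1/4·h[2] + 1/6·h[3] + 1/4·h[4]
Solving the 4×4 linear system over states ≠ 0 gives exactly h = [0, 4680/1369, 5544/1369, 6402/1369, 5616/1369] (h[0] = 0 is the target).

h = [0.0000, 3.4186, 4.0497, 4.6764, 4.1023]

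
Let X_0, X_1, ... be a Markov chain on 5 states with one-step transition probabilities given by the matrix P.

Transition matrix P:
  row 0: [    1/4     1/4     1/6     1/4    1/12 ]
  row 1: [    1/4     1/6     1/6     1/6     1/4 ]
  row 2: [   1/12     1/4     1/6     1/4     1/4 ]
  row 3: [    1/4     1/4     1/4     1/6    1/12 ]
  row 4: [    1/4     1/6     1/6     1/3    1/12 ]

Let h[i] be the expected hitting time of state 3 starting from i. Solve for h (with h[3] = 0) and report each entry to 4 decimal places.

First-step conditioning: h[3] = 0; for i ≠ 3, h[i] = 1 + Σ_k P[i][k]·h[k].
  h[0] = 1 + 1/4·h[0] + 1/4·h[1] + 1/6·h[2] + 1/12·h[4]
  h[1] = 1 + 1/4·h[0] + 1/6·h[1] + 1/6·h[2] + 1/4·h[4]
  h[2] = 1 + 1/12·h[0] + 1/4·h[1] + 1/6·h[2] + 1/4·h[4]
  h[4] = 1 + 1/4·h[0] + 1/6·h[1] + 1/6·h[2] + 1/12·h[4]
Solving the 4×4 linear system over states ≠ 3 gives exactly h = [1422/347, 1512/347, 1401/347, 0, 1296/347] (h[3] = 0 is the target).

h = [4.0980, 4.3573, 4.0375, 0.0000, 3.7349]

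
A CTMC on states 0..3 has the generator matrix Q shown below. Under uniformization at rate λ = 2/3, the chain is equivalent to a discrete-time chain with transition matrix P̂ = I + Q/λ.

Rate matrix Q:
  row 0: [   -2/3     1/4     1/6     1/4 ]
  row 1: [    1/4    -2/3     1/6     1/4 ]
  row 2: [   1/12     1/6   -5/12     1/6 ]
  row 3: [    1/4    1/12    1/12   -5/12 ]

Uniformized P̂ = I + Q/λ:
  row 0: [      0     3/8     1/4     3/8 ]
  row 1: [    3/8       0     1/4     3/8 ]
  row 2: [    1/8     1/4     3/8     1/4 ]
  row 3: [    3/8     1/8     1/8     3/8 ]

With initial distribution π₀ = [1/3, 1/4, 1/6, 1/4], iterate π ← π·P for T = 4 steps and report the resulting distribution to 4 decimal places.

π = [0.2307, 0.1875, 0.2363, 0.3455]

t=0: π = [0.3333, 0.2500, 0.1667, 0.2500]
t=1: π = [0.2083, 0.1979, 0.2396, 0.3542]
t=2: π = [0.2370, 0.1823, 0.2357, 0.3451]
t=3: π = [0.2272, 0.1909, 0.2363, 0.3455]
t=4: π = [0.2307, 0.1875, 0.2363, 0.3455]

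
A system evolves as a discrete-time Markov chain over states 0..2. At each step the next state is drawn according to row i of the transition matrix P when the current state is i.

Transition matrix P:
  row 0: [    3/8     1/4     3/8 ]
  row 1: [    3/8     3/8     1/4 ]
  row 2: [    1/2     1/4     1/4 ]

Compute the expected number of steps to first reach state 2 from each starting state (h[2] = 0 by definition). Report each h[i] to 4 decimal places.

First-step conditioning: h[2] = 0; for i ≠ 2, h[i] = 1 + Σ_k P[i][k]·h[k].
  h[0] = 1 + 3/8·h[0] + 1/4·h[1]
  h[1] = 1 + 3/8·h[0] + 3/8·h[1]
Solving the 2×2 linear system over states ≠ 2 gives exactly h = [56/19, 64/19, 0] (h[2] = 0 is the target).

h = [2.9474, 3.3684, 0.0000]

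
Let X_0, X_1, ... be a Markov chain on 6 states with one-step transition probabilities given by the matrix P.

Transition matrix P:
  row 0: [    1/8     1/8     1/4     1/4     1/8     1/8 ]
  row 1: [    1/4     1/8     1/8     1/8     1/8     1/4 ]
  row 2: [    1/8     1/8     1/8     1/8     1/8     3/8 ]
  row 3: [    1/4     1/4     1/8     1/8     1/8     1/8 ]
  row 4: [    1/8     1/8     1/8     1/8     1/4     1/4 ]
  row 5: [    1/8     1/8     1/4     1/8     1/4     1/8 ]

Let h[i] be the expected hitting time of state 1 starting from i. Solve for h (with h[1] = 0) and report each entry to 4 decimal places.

h = [6.8889, 0.0000, 7.0000, 6.1111, 7.0000, 7.0000]

First-step conditioning: h[1] = 0; for i ≠ 1, h[i] = 1 + Σ_k P[i][k]·h[k].
  h[0] = 1 + 1/8·h[0] + 1/4·h[2] + 1/4·h[3] + 1/8·h[4] + 1/8·h[5]
  h[2] = 1 + 1/8·h[0] + 1/8·h[2] + 1/8·h[3] + 1/8·h[4] + 3/8·h[5]
  h[3] = 1 + 1/4·h[0] + 1/8·h[2] + 1/8·h[3] + 1/8·h[4] + 1/8·h[5]
  h[4] = 1 + 1/8·h[0] + 1/8·h[2] + 1/8·h[3] + 1/4·h[4] + 1/4·h[5]
  h[5] = 1 + 1/8·h[0] + 1/4·h[2] + 1/8·h[3] + 1/4·h[4] + 1/8·h[5]
Solving the 5×5 linear system over states ≠ 1 gives exactly h = [62/9, 0, 7, 55/9, 7, 7] (h[1] = 0 is the target).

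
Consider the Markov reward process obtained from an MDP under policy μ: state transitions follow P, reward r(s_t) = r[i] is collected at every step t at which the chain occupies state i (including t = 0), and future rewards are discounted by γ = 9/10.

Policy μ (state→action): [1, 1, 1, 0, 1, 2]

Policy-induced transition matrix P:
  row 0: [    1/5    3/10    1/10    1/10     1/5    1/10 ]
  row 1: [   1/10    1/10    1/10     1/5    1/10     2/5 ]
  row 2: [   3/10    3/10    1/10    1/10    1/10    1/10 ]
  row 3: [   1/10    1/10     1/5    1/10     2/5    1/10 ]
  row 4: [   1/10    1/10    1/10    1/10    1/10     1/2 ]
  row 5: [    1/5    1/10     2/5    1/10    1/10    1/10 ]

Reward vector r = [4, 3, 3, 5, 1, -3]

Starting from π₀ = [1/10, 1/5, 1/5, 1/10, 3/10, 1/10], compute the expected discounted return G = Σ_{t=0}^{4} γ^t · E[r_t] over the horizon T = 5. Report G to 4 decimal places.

t=0: π = [0.1000, 0.2000, 0.2000, 0.1000, 0.3000, 0.1000], E[r] = 2.1000, γ^t·E[r] = 2.100000, running G = 2.100000
t=1: π = [0.1600, 0.1600, 0.1400, 0.1200, 0.1400, 0.2800], E[r] = 1.4400, γ^t·E[r] = 1.296000, running G = 3.396000
t=2: π = [0.1720, 0.1600, 0.1960, 0.1160, 0.1520, 0.2040], E[r] = 1.8760, γ^t·E[r] = 1.519560, running G = 4.915560
t=3: π = [0.1768, 0.1736, 0.1728, 0.1160, 0.1520, 0.2088], E[r] = 1.8520, γ^t·E[r] = 1.350108, running G = 6.265668
t=4: π = [0.1731, 0.1699, 0.1742, 0.1174, 0.1525, 0.2129], E[r] = 1.8256, γ^t·E[r] = 1.197776, running G = 7.463444

G = 7.4634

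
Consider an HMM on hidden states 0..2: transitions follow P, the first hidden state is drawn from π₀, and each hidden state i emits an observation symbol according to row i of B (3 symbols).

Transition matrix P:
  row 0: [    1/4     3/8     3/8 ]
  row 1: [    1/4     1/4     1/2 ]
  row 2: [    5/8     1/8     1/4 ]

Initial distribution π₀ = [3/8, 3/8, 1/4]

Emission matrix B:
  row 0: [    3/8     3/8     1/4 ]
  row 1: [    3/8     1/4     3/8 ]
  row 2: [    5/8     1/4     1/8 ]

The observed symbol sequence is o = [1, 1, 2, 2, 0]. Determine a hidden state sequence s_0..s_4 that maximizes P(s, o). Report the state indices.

path = [0, 2, 0, 1, 2]

t=0: δ = [1.406e-01, 9.375e-02, 6.250e-02]  (obs o_0=1)
t=1: δ = [1.465e-02, 1.318e-02, 1.318e-02]  ψ = [2, 0, 0]  (obs o_1=1)
t=2: δ = [2.060e-03, 2.060e-03, 8.240e-04]  ψ = [2, 0, 1]  (obs o_2=2)
t=3: δ = [1.287e-04, 2.897e-04, 1.287e-04]  ψ = [0, 0, 1]  (obs o_3=2)
t=4: δ = [3.017e-05, 2.716e-05, 9.052e-05]  ψ = [2, 1, 1]  (obs o_4=0)
backtrack: best end state = 2; path = [0, 2, 0, 1, 2]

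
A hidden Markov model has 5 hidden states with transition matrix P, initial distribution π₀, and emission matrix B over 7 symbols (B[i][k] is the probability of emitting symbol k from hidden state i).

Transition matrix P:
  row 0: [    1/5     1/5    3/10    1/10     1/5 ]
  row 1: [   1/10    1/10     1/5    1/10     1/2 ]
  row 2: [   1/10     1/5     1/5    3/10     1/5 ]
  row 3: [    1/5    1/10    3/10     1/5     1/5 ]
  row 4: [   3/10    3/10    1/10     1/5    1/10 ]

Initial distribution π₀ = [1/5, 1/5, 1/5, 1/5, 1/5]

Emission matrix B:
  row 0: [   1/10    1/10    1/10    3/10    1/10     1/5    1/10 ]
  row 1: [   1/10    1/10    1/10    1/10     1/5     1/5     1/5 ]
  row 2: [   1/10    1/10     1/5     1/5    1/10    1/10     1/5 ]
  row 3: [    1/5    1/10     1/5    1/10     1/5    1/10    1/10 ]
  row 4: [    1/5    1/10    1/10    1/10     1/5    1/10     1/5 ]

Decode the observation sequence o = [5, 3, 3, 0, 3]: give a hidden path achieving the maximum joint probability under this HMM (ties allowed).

t=0: δ = [4.000e-02, 4.000e-02, 2.000e-02, 2.000e-02, 2.000e-02]  (obs o_0=5)
t=1: δ = [2.400e-03, 8.000e-04, 2.400e-03, 6.000e-04, 2.000e-03]  ψ = [0, 0, 0, 2, 1]  (obs o_1=3)
t=2: δ = [1.800e-04, 6.000e-05, 1.440e-04, 7.200e-05, 4.800e-05]  ψ = [4, 4, 0, 2, 0]  (obs o_2=3)
t=3: δ = [3.600e-06, 3.600e-06, 5.400e-06, 8.640e-06, 7.200e-06]  ψ = [0, 0, 0, 2, 0]  (obs o_3=0)
t=4: δ = [6.480e-07, 2.160e-07, 5.184e-07, 1.728e-07, 1.800e-07]  ψ = [4, 4, 3, 3, 1]  (obs o_4=3)
backtrack: best end state = 0; path = [1, 4, 0, 4, 0]

path = [1, 4, 0, 4, 0]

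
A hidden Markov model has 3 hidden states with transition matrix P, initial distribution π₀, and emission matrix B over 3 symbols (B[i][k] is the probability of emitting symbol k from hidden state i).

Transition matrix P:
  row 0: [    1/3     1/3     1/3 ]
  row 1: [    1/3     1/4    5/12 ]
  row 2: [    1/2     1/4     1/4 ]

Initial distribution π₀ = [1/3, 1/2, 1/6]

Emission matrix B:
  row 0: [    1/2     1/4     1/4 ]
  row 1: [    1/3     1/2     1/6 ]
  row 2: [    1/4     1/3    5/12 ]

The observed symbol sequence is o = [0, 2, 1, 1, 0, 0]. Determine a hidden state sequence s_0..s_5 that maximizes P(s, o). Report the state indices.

path = [1, 2, 1, 2, 0, 0]

t=0: δ = [1.667e-01, 1.667e-01, 4.167e-02]  (obs o_0=0)
t=1: δ = [1.389e-02, 9.259e-03, 2.894e-02]  ψ = [0, 0, 1]  (obs o_1=2)
t=2: δ = [3.617e-03, 3.617e-03, 2.411e-03]  ψ = [2, 2, 2]  (obs o_2=1)
t=3: δ = [3.014e-04, 6.028e-04, 5.023e-04]  ψ = [0, 0, 1]  (obs o_3=1)
t=4: δ = [1.256e-04, 5.023e-05, 6.279e-05]  ψ = [2, 1, 1]  (obs o_4=0)
t=5: δ = [2.093e-05, 1.395e-05, 1.047e-05]  ψ = [0, 0, 0]  (obs o_5=0)
backtrack: best end state = 0; path = [1, 2, 1, 2, 0, 0]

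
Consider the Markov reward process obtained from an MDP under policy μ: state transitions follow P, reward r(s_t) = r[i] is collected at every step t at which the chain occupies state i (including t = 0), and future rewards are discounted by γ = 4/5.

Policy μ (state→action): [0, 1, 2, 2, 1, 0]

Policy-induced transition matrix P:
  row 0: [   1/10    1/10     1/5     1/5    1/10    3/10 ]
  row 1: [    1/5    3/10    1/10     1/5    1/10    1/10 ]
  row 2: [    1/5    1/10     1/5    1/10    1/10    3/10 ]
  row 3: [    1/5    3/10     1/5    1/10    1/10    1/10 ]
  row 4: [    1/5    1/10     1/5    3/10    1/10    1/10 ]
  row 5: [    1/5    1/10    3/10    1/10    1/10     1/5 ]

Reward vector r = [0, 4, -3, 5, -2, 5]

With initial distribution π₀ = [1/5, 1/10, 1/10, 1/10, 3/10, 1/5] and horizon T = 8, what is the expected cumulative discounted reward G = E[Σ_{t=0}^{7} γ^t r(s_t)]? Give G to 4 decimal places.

t=0: π = [0.2000, 0.1000, 0.1000, 0.1000, 0.3000, 0.2000], E[r] = 1.0000, γ^t·E[r] = 1.000000, running G = 1.000000
t=1: π = [0.1800, 0.1400, 0.2100, 0.1900, 0.1000, 0.1800], E[r] = 1.5800, γ^t·E[r] = 1.264000, running G = 2.264000
t=2: π = [0.1820, 0.1660, 0.2040, 0.1520, 0.1000, 0.1960], E[r] = 1.5920, γ^t·E[r] = 1.018880, running G = 3.282880
t=3: π = [0.1818, 0.1636, 0.2030, 0.1548, 0.1000, 0.1968], E[r] = 1.6034, γ^t·E[r] = 0.820941, running G = 4.103821
t=4: π = [0.1818, 0.1637, 0.2033, 0.1545, 0.1000, 0.1966], E[r] = 1.6007, γ^t·E[r] = 0.655630, running G = 4.759451
t=5: π = [0.1818, 0.1636, 0.2033, 0.1546, 0.1000, 0.1967], E[r] = 1.6009, γ^t·E[r] = 0.524582, running G = 5.284033
t=6: π = [0.1818, 0.1636, 0.2033, 0.1545, 0.1000, 0.1967], E[r] = 1.6008, γ^t·E[r] = 0.419648, running G = 5.703682
t=7: π = [0.1818, 0.1636, 0.2033, 0.1545, 0.1000, 0.1967], E[r] = 1.6008, γ^t·E[r] = 0.335718, running G = 6.039400

G = 6.0394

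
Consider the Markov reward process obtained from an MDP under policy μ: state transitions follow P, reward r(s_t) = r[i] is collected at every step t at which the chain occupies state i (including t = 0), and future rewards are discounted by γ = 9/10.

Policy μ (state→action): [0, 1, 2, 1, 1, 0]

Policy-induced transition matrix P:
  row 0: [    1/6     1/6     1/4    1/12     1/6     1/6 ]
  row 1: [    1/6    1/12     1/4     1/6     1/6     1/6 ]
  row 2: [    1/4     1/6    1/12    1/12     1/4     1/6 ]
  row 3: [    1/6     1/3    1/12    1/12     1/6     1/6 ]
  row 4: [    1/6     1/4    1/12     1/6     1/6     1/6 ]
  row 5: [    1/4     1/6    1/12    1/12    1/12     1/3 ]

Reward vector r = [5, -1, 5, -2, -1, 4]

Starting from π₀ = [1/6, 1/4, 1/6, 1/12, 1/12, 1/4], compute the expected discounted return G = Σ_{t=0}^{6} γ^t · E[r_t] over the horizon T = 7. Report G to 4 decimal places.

G = 10.4588

t=0: π = [0.1667, 0.2500, 0.1667, 0.0833, 0.0833, 0.2500], E[r] = 2.1667, γ^t·E[r] = 2.166667, running G = 2.166667
t=1: π = [0.2014, 0.1667, 0.1528, 0.1111, 0.1597, 0.2083], E[r] = 2.0556, γ^t·E[r] = 1.850000, running G = 4.016667
t=2: π = [0.1968, 0.1846, 0.1447, 0.1105, 0.1620, 0.2014], E[r] = 1.9450, γ^t·E[r] = 1.575469, running G = 5.592135
t=3: π = [0.1955, 0.1832, 0.1469, 0.1122, 0.1619, 0.2002], E[r] = 1.9433, γ^t·E[r] = 1.416691, running G = 7.008827
t=4: π = [0.1956, 0.1836, 0.1465, 0.1121, 0.1622, 0.2000], E[r] = 1.9404, γ^t·E[r] = 1.273079, running G = 8.281906
t=5: π = [0.1955, 0.1836, 0.1465, 0.1122, 0.1622, 0.2000], E[r] = 1.9403, γ^t·E[r] = 1.145738, running G = 9.427644
t=6: π = [0.1955, 0.1836, 0.1465, 0.1121, 0.1622, 0.2000], E[r] = 1.9402, γ^t·E[r] = 1.031121, running G = 10.458765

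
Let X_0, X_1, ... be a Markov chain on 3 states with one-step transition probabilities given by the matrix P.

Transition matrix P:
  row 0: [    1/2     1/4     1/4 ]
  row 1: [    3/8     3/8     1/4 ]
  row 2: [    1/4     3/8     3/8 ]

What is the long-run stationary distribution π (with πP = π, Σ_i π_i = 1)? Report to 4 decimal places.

Balance equations π_j = Σ_i π_i·P[i][j]:
  π_0 = 1/2·π_0 + 3/8·π_1 + 1/4·π_2
  π_1 = 1/4·π_0 + 3/8·π_1 + 3/8·π_2
  normalize: π_0 + π_1 + π_2 = 1
Solving the linear system gives exactly π = [19/49, 16/49, 2/7].

π = [0.3878, 0.3265, 0.2857]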